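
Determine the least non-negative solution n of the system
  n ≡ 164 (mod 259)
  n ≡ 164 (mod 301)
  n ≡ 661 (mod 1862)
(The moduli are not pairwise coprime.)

gcd(259, 301) = 7 and 7 | (164 − 164), so the pair is consistent; merging gives n ≡ 164 (mod 11137), where 11137 = lcm(259, 301).
gcd(11137, 1862) = 7 and 7 | (661 − 164), so the pair is consistent; merging gives n ≡ 434507 (mod 2962442), where 2962442 = lcm(11137, 1862).
The solution is unique modulo lcm(259, 301, 1862) = 2962442.

434507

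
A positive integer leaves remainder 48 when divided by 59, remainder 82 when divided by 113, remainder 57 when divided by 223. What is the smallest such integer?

The moduli are pairwise coprime; M = 59·113·223 = 1486741.
M/59 = 25199; 25199 ≡ 6 (mod 59); 6·10 ≡ 1, so inverse 10.
M/113 = 13157; 13157 ≡ 49 (mod 113); 49·30 ≡ 1, so inverse 30.
M/223 = 6667; 6667 ≡ 200 (mod 223); 200·126 ≡ 1, so inverse 126.
n ≡ 48·25199·10 + 82·13157·30 + 57·6667·126 = 92344134.
92344134 mod 1486741 = 166192.

166192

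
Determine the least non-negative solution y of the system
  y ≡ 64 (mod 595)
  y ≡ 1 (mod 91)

4824

gcd(595, 91) = 7 and 7 | (1 − 64), so the pair is consistent; merging gives y ≡ 4824 (mod 7735), where 7735 = lcm(595, 91).
The solution is unique modulo lcm(595, 91) = 7735.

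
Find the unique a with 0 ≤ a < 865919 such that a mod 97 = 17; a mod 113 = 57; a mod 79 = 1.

27177

From a ≡ 17 (mod 97) write a = 17 + 97t. Substituting into a ≡ 57 (mod 113) gives 97t ≡ 40 (mod 113), and since 97⁻¹ ≡ 7 (mod 113), t ≡ 54. Hence a ≡ 17 + 97·54 = 5255 (mod 10961).
From a ≡ 5255 (mod 10961) write a = 5255 + 10961t. Substituting into a ≡ 1 (mod 79) gives 10961t ≡ 39 (mod 79), and since 59⁻¹ ≡ 75 (mod 79), t ≡ 2. Hence a ≡ 5255 + 10961·2 = 27177 (mod 865919).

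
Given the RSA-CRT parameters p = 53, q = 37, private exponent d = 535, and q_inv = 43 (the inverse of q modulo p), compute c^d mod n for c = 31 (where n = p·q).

1005

d_p = d mod (p−1) = 535 mod 52 = 15; d_q = d mod (q−1) = 31.
m₁ = c^(d_p) mod p: c ≡ 31 (mod 53), and 31^15 mod 53 = 51.
m₂ = c^(d_q) mod q: c ≡ 31 (mod 37), and 31^31 mod 37 = 6.
h = q_inv·(m₁ − m₂) mod p = 43·(51 − 6) mod 53 = 27.
m = m₂ + h·q = 6 + 27·37 = 1005.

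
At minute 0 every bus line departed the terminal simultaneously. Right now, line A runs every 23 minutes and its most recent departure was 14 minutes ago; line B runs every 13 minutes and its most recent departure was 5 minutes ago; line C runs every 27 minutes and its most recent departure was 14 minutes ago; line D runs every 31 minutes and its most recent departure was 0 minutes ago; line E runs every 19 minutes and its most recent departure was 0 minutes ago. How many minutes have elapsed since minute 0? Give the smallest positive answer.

3360245

The moduli are pairwise coprime; N = 23·13·27·31·19 = 4754997.
N/23 = 206739; 206739 ≡ 15 (mod 23); 15·20 ≡ 1, so inverse 20.
N/13 = 365769; 365769 ≡ 1 (mod 13), inverse 1.
N/27 = 176111; 176111 ≡ 17 (mod 27); 17·8 ≡ 1, so inverse 8.
N/31 = 153387; 153387 ≡ 30 (mod 31); 30·30 ≡ 1, so inverse 30.
N/19 = 250263; 250263 ≡ 14 (mod 19); 14·15 ≡ 1, so inverse 15.
t ≡ 14·206739·20 + 5·365769·1 + 14·176111·8 + 0·153387·30 + 0·250263·15 = 79440197.
79440197 mod 4754997 = 3360245.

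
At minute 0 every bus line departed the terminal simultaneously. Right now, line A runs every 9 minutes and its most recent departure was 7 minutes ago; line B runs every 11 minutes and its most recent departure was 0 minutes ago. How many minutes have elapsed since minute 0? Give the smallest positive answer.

Combine the congruences pairwise.
From t ≡ 7 (mod 9) write t = 7 + 9s. Substituting into t ≡ 0 (mod 11) gives 9s ≡ 4 (mod 11), and since 9⁻¹ ≡ 5 (mod 11), s ≡ 9. Hence t ≡ 7 + 9·9 = 88 (mod 99).

88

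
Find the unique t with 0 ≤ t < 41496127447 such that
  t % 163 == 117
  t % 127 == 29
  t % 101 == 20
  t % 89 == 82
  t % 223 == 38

The moduli are pairwise coprime; N = 163·127·101·89·223 = 41496127447.
N/163 = 254577469; 254577469 ≡ 157 (mod 163); 157·27 ≡ 1, so inverse 27.
N/127 = 326741161; 326741161 ≡ 6 (mod 127); 6·106 ≡ 1, so inverse 106.
N/101 = 410852747; 410852747 ≡ 99 (mod 101); 99·50 ≡ 1, so inverse 50.
N/89 = 466248623; 466248623 ≡ 51 (mod 89); 51·7 ≡ 1, so inverse 7.
N/223 = 186081289; 186081289 ≡ 54 (mod 223); 54·95 ≡ 1, so inverse 95.
t ≡ 117·254577469·27 + 29·326741161·106 + 20·410852747·50 + 82·466248623·7 + 38·186081289·95 = 3158845463377.
3158845463377 mod 41496127447 = 5139777405.

5139777405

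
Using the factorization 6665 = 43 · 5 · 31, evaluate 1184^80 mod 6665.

Mod 43: 1184 ≡ 23; by Fermat, exponent reduces to 80 mod 42 = 38; 23^38 ≡ 14 (mod 43).
Mod 5: 1184 ≡ 4; since 4 | 80, by Fermat 4^80 ≡ 1 (mod 5).
Mod 31: 1184 ≡ 6; by Fermat, exponent reduces to 80 mod 30 = 20; 6^20 ≡ 5 (mod 31).
Combine by CRT: x ≡ 14 (mod 43), x ≡ 1 (mod 5), x ≡ 5 (mod 31) ⇒ x ≡ 2981 (mod 6665).

2981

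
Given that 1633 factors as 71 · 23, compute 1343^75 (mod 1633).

531

Mod 71: 1343 ≡ 65; by Fermat, exponent reduces to 75 mod 70 = 5; 65^5 ≡ 34 (mod 71).
Mod 23: 1343 ≡ 9; by Fermat, exponent reduces to 75 mod 22 = 9; 9^9 ≡ 2 (mod 23).
Combine by CRT: x ≡ 34 (mod 71), x ≡ 2 (mod 23) ⇒ x ≡ 531 (mod 1633).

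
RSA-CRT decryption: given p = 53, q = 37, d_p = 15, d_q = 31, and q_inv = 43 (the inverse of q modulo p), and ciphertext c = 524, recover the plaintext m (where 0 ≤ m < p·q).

142

m₁ = c^(d_p) mod p: c ≡ 47 (mod 53), and 47^15 mod 53 = 36.
m₂ = c^(d_q) mod q: c ≡ 6 (mod 37), and 6^31 mod 37 = 31.
h = q_inv·(m₁ − m₂) mod p = 43·(36 − 31) mod 53 = 3.
m = m₂ + h·q = 31 + 3·37 = 142.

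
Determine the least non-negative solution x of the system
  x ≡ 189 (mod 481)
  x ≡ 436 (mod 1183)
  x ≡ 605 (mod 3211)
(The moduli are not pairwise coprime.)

642805

Combine the congruences pairwise.
gcd(481, 1183) = 13 and 13 | (436 − 189), so the pair is consistent; merging gives x ≡ 30011 (mod 43771), where 43771 = lcm(481, 1183).
gcd(43771, 3211) = 169 and 169 | (605 − 30011), so the pair is consistent; merging gives x ≡ 642805 (mod 831649), where 831649 = lcm(43771, 3211).
The solution is unique modulo lcm(481, 1183, 3211) = 831649.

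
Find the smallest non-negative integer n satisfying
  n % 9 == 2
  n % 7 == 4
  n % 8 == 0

200

The moduli are pairwise coprime; M = 9·7·8 = 504.
M/9 = 56; 56 ≡ 2 (mod 9); 2·5 ≡ 1, so inverse 5.
M/7 = 72; 72 ≡ 2 (mod 7); 2·4 ≡ 1, so inverse 4.
M/8 = 63; 63 ≡ 7 (mod 8); 7·7 ≡ 1, so inverse 7.
n ≡ 2·56·5 + 4·72·4 + 0·63·7 = 1712.
1712 mod 504 = 200.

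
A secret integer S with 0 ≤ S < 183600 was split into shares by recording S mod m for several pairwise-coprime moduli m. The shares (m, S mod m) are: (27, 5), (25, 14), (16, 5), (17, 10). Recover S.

From S ≡ 5 (mod 27) write S = 5 + 27t. Substituting into S ≡ 14 (mod 25) gives 27t ≡ 9 (mod 25), and since 2⁻¹ ≡ 13 (mod 25), t ≡ 17. Hence S ≡ 5 + 27·17 = 464 (mod 675).
From S ≡ 464 (mod 675) write S = 464 + 675t. Substituting into S ≡ 5 (mod 16) gives 675t ≡ 5 (mod 16), and since 3⁻¹ ≡ 11 (mod 16), t ≡ 7. Hence S ≡ 464 + 675·7 = 5189 (mod 10800).
From S ≡ 5189 (mod 10800) write S = 5189 + 10800t. Substituting into S ≡ 10 (mod 17) gives 10800t ≡ 6 (mod 17), and since 5⁻¹ ≡ 7 (mod 17), t ≡ 8. Hence S ≡ 5189 + 10800·8 = 91589 (mod 183600).

91589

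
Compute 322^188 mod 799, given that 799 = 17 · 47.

239

Mod 17: 322 ≡ 16; by Fermat, exponent reduces to 188 mod 16 = 12; 16^12 ≡ 1 (mod 17).
Mod 47: 322 ≡ 40; by Fermat, exponent reduces to 188 mod 46 = 4; 40^4 ≡ 4 (mod 47).
Combine by CRT: x ≡ 1 (mod 17), x ≡ 4 (mod 47) ⇒ x ≡ 239 (mod 799).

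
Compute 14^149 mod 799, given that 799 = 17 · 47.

267

Mod 17: 14 ≡ 14; by Fermat, exponent reduces to 149 mod 16 = 5; 14^5 ≡ 12 (mod 17).
Mod 47: 14 ≡ 14; by Fermat, exponent reduces to 149 mod 46 = 11; 14^11 ≡ 32 (mod 47).
Combine by CRT: x ≡ 12 (mod 17), x ≡ 32 (mod 47) ⇒ x ≡ 267 (mod 799).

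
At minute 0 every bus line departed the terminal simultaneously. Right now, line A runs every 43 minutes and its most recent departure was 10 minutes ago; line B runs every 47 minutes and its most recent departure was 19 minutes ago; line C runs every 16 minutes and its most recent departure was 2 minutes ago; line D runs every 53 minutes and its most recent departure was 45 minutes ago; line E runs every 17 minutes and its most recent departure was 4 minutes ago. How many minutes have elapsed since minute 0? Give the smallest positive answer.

3932274

Combine the congruences pairwise.
From t ≡ 10 (mod 43) write t = 10 + 43s. Substituting into t ≡ 19 (mod 47) gives 43s ≡ 9 (mod 47), and since 43⁻¹ ≡ 35 (mod 47), s ≡ 33. Hence t ≡ 10 + 43·33 = 1429 (mod 2021).
From t ≡ 1429 (mod 2021) write t = 1429 + 2021s. Substituting into t ≡ 2 (mod 16) gives 2021s ≡ 13 (mod 16), and since 5⁻¹ ≡ 13 (mod 16), s ≡ 9. Hence t ≡ 1429 + 2021·9 = 19618 (mod 32336).
From t ≡ 19618 (mod 32336) write t = 19618 + 32336s. Substituting into t ≡ 45 (mod 53) gives 32336s ≡ 37 (mod 53), and since 6⁻¹ ≡ 9 (mod 53), s ≡ 15. Hence t ≡ 19618 + 32336·15 = 504658 (mod 1713808).
From t ≡ 504658 (mod 1713808) write t = 504658 + 1713808s. Substituting into t ≡ 4 (mod 17) gives 1713808s ≡ 8 (mod 17), and since 4⁻¹ ≡ 13 (mod 17), s ≡ 2. Hence t ≡ 504658 + 1713808·2 = 3932274 (mod 29134736).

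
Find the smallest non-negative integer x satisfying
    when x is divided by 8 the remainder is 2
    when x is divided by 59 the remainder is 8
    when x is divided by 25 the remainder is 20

The moduli are pairwise coprime; N = 8·59·25 = 11800.
N/8 = 1475; 1475 ≡ 3 (mod 8); 3·3 ≡ 1, so inverse 3.
N/59 = 200; 200 ≡ 23 (mod 59); 23·18 ≡ 1, so inverse 18.
N/25 = 472; 472 ≡ 22 (mod 25); 22·8 ≡ 1, so inverse 8.
x ≡ 2·1475·3 + 8·200·18 + 20·472·8 = 113170.
113170 mod 11800 = 6970.

6970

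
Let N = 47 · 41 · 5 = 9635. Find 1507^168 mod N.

Mod 47: 1507 ≡ 3; by Fermat, exponent reduces to 168 mod 46 = 30; 3^30 ≡ 25 (mod 47).
Mod 41: 1507 ≡ 31; by Fermat, exponent reduces to 168 mod 40 = 8; 31^8 ≡ 16 (mod 41).
Mod 5: 1507 ≡ 2; since 4 | 168, by Fermat 2^168 ≡ 1 (mod 5).
Combine by CRT: x ≡ 25 (mod 47), x ≡ 16 (mod 41), x ≡ 1 (mod 5) ⇒ x ≡ 8626 (mod 9635).

8626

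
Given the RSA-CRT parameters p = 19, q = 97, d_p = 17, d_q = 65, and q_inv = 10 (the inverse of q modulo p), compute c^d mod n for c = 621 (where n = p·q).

m₁ = c^(d_p) mod p: c ≡ 13 (mod 19), and 13^17 mod 19 = 3.
m₂ = c^(d_q) mod q: c ≡ 39 (mod 97), and 39^65 mod 97 = 7.
h = q_inv·(m₁ − m₂) mod p = 10·(3 − 7) mod 19 = 17.
m = m₂ + h·q = 7 + 17·97 = 1656.

1656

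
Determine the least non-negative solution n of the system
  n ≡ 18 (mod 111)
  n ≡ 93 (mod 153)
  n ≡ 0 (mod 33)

26103

gcd(111, 153) = 3 and 3 | (93 − 18), so the pair is consistent; merging gives n ≡ 3459 (mod 5661), where 5661 = lcm(111, 153).
gcd(5661, 33) = 3 and 3 | (0 − 3459), so the pair is consistent; merging gives n ≡ 26103 (mod 62271), where 62271 = lcm(5661, 33).
The solution is unique modulo lcm(111, 153, 33) = 62271.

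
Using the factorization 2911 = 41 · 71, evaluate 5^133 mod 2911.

Mod 41: 5 ≡ 5; by Fermat, exponent reduces to 133 mod 40 = 13; 5^13 ≡ 39 (mod 41).
Mod 71: 5 ≡ 5; by Fermat, exponent reduces to 133 mod 70 = 63; 5^63 ≡ 54 (mod 71).
Combine by CRT: x ≡ 39 (mod 41), x ≡ 54 (mod 71) ⇒ x ≡ 1474 (mod 2911).

1474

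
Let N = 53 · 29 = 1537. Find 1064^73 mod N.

25

Mod 53: 1064 ≡ 4; by Fermat, exponent reduces to 73 mod 52 = 21; 4^21 ≡ 25 (mod 53).
Mod 29: 1064 ≡ 20; by Fermat, exponent reduces to 73 mod 28 = 17; 20^17 ≡ 25 (mod 29).
Combine by CRT: x ≡ 25 (mod 53), x ≡ 25 (mod 29) ⇒ x ≡ 25 (mod 1537).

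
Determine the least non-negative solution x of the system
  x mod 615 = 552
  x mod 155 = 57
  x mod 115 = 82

194892

gcd(615, 155) = 5 and 5 | (57 − 552), so the pair is consistent; merging gives x ≡ 4242 (mod 19065), where 19065 = lcm(615, 155).
gcd(19065, 115) = 5 and 5 | (82 − 4242), so the pair is consistent; merging gives x ≡ 194892 (mod 438495), where 438495 = lcm(19065, 115).
The solution is unique modulo lcm(615, 155, 115) = 438495.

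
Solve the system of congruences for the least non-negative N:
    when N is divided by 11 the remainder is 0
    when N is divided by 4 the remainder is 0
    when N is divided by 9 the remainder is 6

The moduli are pairwise coprime; M = 11·4·9 = 396.
M/11 = 36; 36 ≡ 3 (mod 11); 3·4 ≡ 1, so inverse 4.
M/4 = 99; 99 ≡ 3 (mod 4); 3·3 ≡ 1, so inverse 3.
M/9 = 44; 44 ≡ 8 (mod 9); 8·8 ≡ 1, so inverse 8.
N ≡ 0·36·4 + 0·99·3 + 6·44·8 = 2112.
2112 mod 396 = 132.

132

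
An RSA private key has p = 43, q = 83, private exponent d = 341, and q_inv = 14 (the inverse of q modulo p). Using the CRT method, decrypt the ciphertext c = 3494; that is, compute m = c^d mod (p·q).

145

d_p = d mod (p−1) = 341 mod 42 = 5; d_q = d mod (q−1) = 13.
m₁ = c^(d_p) mod p: c ≡ 11 (mod 43), and 11^5 mod 43 = 16.
m₂ = c^(d_q) mod q: c ≡ 8 (mod 83), and 8^13 mod 83 = 62.
h = q_inv·(m₁ − m₂) mod p = 14·(16 − 62) mod 43 = 1.
m = m₂ + h·q = 62 + 1·83 = 145.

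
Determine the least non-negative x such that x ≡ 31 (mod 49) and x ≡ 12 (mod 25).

962

From x ≡ 31 (mod 49) write x = 31 + 49t. Substituting into x ≡ 12 (mod 25) gives 49t ≡ 6 (mod 25), and since 24⁻¹ ≡ 24 (mod 25), t ≡ 19. Hence x ≡ 31 + 49·19 = 962 (mod 1225).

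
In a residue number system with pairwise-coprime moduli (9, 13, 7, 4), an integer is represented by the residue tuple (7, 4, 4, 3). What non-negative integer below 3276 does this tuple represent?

From x ≡ 7 (mod 9) write x = 7 + 9t. Substituting into x ≡ 4 (mod 13) gives 9t ≡ 10 (mod 13), and since 9⁻¹ ≡ 3 (mod 13), t ≡ 4. Hence x ≡ 7 + 9·4 = 43 (mod 117).
From x ≡ 43 (mod 117) write x = 43 + 117t. Substituting into x ≡ 4 (mod 7) gives 117t ≡ 3 (mod 7), and since 5⁻¹ ≡ 3 (mod 7), t ≡ 2. Hence x ≡ 43 + 117·2 = 277 (mod 819).
From x ≡ 277 (mod 819) write x = 277 + 819t. Substituting into x ≡ 3 (mod 4) gives 819t ≡ 2 (mod 4), and since 3⁻¹ ≡ 3 (mod 4), t ≡ 2. Hence x ≡ 277 + 819·2 = 1915 (mod 3276).

1915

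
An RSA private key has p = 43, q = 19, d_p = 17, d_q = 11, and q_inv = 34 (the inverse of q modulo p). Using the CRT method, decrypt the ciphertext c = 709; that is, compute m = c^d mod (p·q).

188

m₁ = c^(d_p) mod p: c ≡ 21 (mod 43), and 21^17 mod 43 = 16.
m₂ = c^(d_q) mod q: c ≡ 6 (mod 19), and 6^11 mod 19 = 17.
h = q_inv·(m₁ − m₂) mod p = 34·(16 − 17) mod 43 = 9.
m = m₂ + h·q = 17 + 9·19 = 188.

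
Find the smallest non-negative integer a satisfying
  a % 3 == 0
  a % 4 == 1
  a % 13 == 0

From a ≡ 0 (mod 3) write a = 0 + 3t. Substituting into a ≡ 1 (mod 4) gives 3t ≡ 1 (mod 4), and since 3⁻¹ ≡ 3 (mod 4), t ≡ 3. Hence a ≡ 0 + 3·3 = 9 (mod 12).
From a ≡ 9 (mod 12) write a = 9 + 12t. Substituting into a ≡ 0 (mod 13) gives 12t ≡ 4 (mod 13), and since 12⁻¹ ≡ 12 (mod 13), t ≡ 9. Hence a ≡ 9 + 12·9 = 117 (mod 156).

117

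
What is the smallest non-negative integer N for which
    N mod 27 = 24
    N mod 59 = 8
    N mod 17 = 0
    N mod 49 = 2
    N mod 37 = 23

The moduli are pairwise coprime; M = 27·59·17·49·37 = 49097853.
M/27 = 1818439; 1818439 ≡ 16 (mod 27); 16·22 ≡ 1, so inverse 22.
M/59 = 832167; 832167 ≡ 31 (mod 59); 31·40 ≡ 1, so inverse 40.
M/17 = 2888109; 2888109 ≡ 13 (mod 17); 13·4 ≡ 1, so inverse 4.
M/49 = 1001997; 1001997 ≡ 45 (mod 49); 45·12 ≡ 1, so inverse 12.
M/37 = 1326969; 1326969 ≡ 1 (mod 37), inverse 1.
N ≡ 24·1818439·22 + 8·832167·40 + 0·2888109·4 + 2·1001997·12 + 23·1326969·1 = 1280997447.
1280997447 mod 49097853 = 4453269.

4453269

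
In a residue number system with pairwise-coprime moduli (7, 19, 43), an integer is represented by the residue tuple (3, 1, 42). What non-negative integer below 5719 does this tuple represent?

The moduli are pairwise coprime; N = 7·19·43 = 5719.
N/7 = 817; 817 ≡ 5 (mod 7); 5·3 ≡ 1, so inverse 3.
N/19 = 301; 301 ≡ 16 (mod 19); 16·6 ≡ 1, so inverse 6.
N/43 = 133; 133 ≡ 4 (mod 43); 4·11 ≡ 1, so inverse 11.
x ≡ 3·817·3 + 1·301·6 + 42·133·11 = 70605.
70605 mod 5719 = 1977.

1977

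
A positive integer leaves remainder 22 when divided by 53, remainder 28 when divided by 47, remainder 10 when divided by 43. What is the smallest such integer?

89751

The moduli are pairwise coprime; N = 53·47·43 = 107113.
N/53 = 2021; 2021 ≡ 7 (mod 53); 7·38 ≡ 1, so inverse 38.
N/47 = 2279; 2279 ≡ 23 (mod 47); 23·45 ≡ 1, so inverse 45.
N/43 = 2491; 2491 ≡ 40 (mod 43); 40·14 ≡ 1, so inverse 14.
x ≡ 22·2021·38 + 28·2279·45 + 10·2491·14 = 4909836.
4909836 mod 107113 = 89751.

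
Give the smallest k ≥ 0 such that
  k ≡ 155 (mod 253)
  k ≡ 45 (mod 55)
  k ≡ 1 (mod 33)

gcd(253, 55) = 11 and 11 | (45 − 155), so the pair is consistent; merging gives k ≡ 155 (mod 1265), where 1265 = lcm(253, 55).
gcd(1265, 33) = 11 and 11 | (1 − 155), so the pair is consistent; merging gives k ≡ 1420 (mod 3795), where 3795 = lcm(1265, 33).
The solution is unique modulo lcm(253, 55, 33) = 3795.

1420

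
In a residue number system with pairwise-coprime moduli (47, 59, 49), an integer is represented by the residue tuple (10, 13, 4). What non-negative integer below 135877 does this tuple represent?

The moduli are pairwise coprime; N = 47·59·49 = 135877.
N/47 = 2891; 2891 ≡ 24 (mod 47); 24·2 ≡ 1, so inverse 2.
N/59 = 2303; 2303 ≡ 2 (mod 59); 2·30 ≡ 1, so inverse 30.
N/49 = 2773; 2773 ≡ 29 (mod 49); 29·22 ≡ 1, so inverse 22.
x ≡ 10·2891·2 + 13·2303·30 + 4·2773·22 = 1200014.
1200014 mod 135877 = 112998.

112998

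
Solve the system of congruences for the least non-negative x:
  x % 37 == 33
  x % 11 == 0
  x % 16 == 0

The moduli are pairwise coprime; N = 37·11·16 = 6512.
N/37 = 176; 176 ≡ 28 (mod 37); 28·4 ≡ 1, so inverse 4.
N/11 = 592; 592 ≡ 9 (mod 11); 9·5 ≡ 1, so inverse 5.
N/16 = 407; 407 ≡ 7 (mod 16); 7·7 ≡ 1, so inverse 7.
x ≡ 33·176·4 + 0·592·5 + 0·407·7 = 23232.
23232 mod 6512 = 3696.

3696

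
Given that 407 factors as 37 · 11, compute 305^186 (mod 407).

47

Mod 37: 305 ≡ 9; by Fermat, exponent reduces to 186 mod 36 = 6; 9^6 ≡ 10 (mod 37).
Mod 11: 305 ≡ 8; by Fermat, exponent reduces to 186 mod 10 = 6; 8^6 ≡ 3 (mod 11).
Combine by CRT: x ≡ 10 (mod 37), x ≡ 3 (mod 11) ⇒ x ≡ 47 (mod 407).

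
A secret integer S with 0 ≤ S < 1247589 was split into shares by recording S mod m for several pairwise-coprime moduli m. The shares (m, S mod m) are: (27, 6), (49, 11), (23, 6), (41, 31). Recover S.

Combine the congruences pairwise.
From S ≡ 6 (mod 27) write S = 6 + 27t. Substituting into S ≡ 11 (mod 49) gives 27t ≡ 5 (mod 49), and since 27⁻¹ ≡ 20 (mod 49), t ≡ 2. Hence S ≡ 6 + 27·2 = 60 (mod 1323).
From S ≡ 60 (mod 1323) write S = 60 + 1323t. Substituting into S ≡ 6 (mod 23) gives 1323t ≡ 15 (mod 23), and since 12⁻¹ ≡ 2 (mod 23), t ≡ 7. Hence S ≡ 60 + 1323·7 = 9321 (mod 30429).
From S ≡ 9321 (mod 30429) write S = 9321 + 30429t. Substituting into S ≡ 31 (mod 41) gives 30429t ≡ 17 (mod 41), and since 7⁻¹ ≡ 6 (mod 41), t ≡ 20. Hence S ≡ 9321 + 30429·20 = 617901 (mod 1247589).

617901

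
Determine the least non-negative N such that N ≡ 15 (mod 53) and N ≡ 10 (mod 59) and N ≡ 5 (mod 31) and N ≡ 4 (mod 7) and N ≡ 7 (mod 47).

Combine the congruences pairwise.
From N ≡ 15 (mod 53) write N = 15 + 53t. Substituting into N ≡ 10 (mod 59) gives 53t ≡ 54 (mod 59), and since 53⁻¹ ≡ 49 (mod 59), t ≡ 50. Hence N ≡ 15 + 53·50 = 2665 (mod 3127).
From N ≡ 2665 (mod 3127) write N = 2665 + 3127t. Substituting into N ≡ 5 (mod 31) gives 3127t ≡ 6 (mod 31), and since 27⁻¹ ≡ 23 (mod 31), t ≡ 14. Hence N ≡ 2665 + 3127·14 = 46443 (mod 96937).
From N ≡ 46443 (mod 96937) write N = 46443 + 96937t. Substituting into N ≡ 4 (mod 7) gives 96937t ≡ 6 (mod 7), and since 1⁻¹ ≡ 1 (mod 7), t ≡ 6. Hence N ≡ 46443 + 96937·6 = 628065 (mod 678559).
From N ≡ 628065 (mod 678559) write N = 628065 + 678559t. Substituting into N ≡ 7 (mod 47) gives 678559t ≡ 3 (mod 47), and since 20⁻¹ ≡ 40 (mod 47), t ≡ 26. Hence N ≡ 628065 + 678559·26 = 18270599 (mod 31892273).

18270599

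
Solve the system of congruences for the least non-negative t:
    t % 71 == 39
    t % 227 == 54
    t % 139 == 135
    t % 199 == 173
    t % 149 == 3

From t ≡ 39 (mod 71) write t = 39 + 71s. Substituting into t ≡ 54 (mod 227) gives 71s ≡ 15 (mod 227), and since 71⁻¹ ≡ 16 (mod 227), s ≡ 13. Hence t ≡ 39 + 71·13 = 962 (mod 16117).
From t ≡ 962 (mod 16117) write t = 962 + 16117s. Substituting into t ≡ 135 (mod 139) gives 16117s ≡ 7 (mod 139), and since 132⁻¹ ≡ 119 (mod 139), s ≡ 138. Hence t ≡ 962 + 16117·138 = 2225108 (mod 2240263).
From t ≡ 2225108 (mod 2240263) write t = 2225108 + 2240263s. Substituting into t ≡ 173 (mod 199) gives 2240263s ≡ 84 (mod 199), and since 120⁻¹ ≡ 68 (mod 199), s ≡ 140. Hence t ≡ 2225108 + 2240263·140 = 315861928 (mod 445812337).
From t ≡ 315861928 (mod 445812337) write t = 315861928 + 445812337s. Substituting into t ≡ 3 (mod 149) gives 445812337s ≡ 46 (mod 149), and since 16⁻¹ ≡ 28 (mod 149), s ≡ 96. Hence t ≡ 315861928 + 445812337·96 = 43113846280 (mod 66426038213).

43113846280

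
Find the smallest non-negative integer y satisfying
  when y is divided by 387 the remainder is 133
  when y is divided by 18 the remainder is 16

gcd(387, 18) = 9 and 9 | (16 − 133), so the pair is consistent; merging gives y ≡ 520 (mod 774), where 774 = lcm(387, 18).
The solution is unique modulo lcm(387, 18) = 774.

520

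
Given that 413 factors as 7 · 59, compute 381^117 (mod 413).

Mod 7: 381 ≡ 3; by Fermat, exponent reduces to 117 mod 6 = 3; 3^3 ≡ 6 (mod 7).
Mod 59: 381 ≡ 27; by Fermat, exponent reduces to 117 mod 58 = 1; 27^1 ≡ 27 (mod 59).
Combine by CRT: x ≡ 6 (mod 7), x ≡ 27 (mod 59) ⇒ x ≡ 27 (mod 413).

27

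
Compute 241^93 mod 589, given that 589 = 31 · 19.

525

Mod 31: 241 ≡ 24; by Fermat, exponent reduces to 93 mod 30 = 3; 24^3 ≡ 29 (mod 31).
Mod 19: 241 ≡ 13; by Fermat, exponent reduces to 93 mod 18 = 3; 13^3 ≡ 12 (mod 19).
Combine by CRT: x ≡ 29 (mod 31), x ≡ 12 (mod 19) ⇒ x ≡ 525 (mod 589).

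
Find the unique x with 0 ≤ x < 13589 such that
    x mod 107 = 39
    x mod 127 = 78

11381

From x ≡ 39 (mod 107) write x = 39 + 107t. Substituting into x ≡ 78 (mod 127) gives 107t ≡ 39 (mod 127), and since 107⁻¹ ≡ 19 (mod 127), t ≡ 106. Hence x ≡ 39 + 107·106 = 11381 (mod 13589).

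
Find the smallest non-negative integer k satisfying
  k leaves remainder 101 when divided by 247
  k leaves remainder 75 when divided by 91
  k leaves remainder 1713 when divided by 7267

510403

gcd(247, 91) = 13 and 13 | (75 − 101), so the pair is consistent; merging gives k ≡ 348 (mod 1729), where 1729 = lcm(247, 91).
gcd(1729, 7267) = 13 and 13 | (1713 − 348), so the pair is consistent; merging gives k ≡ 510403 (mod 966511), where 966511 = lcm(1729, 7267).
The solution is unique modulo lcm(247, 91, 7267) = 966511.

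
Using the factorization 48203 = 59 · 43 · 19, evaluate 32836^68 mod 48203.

29562

Mod 59: 32836 ≡ 32; by Fermat, exponent reduces to 68 mod 58 = 10; 32^10 ≡ 3 (mod 59).
Mod 43: 32836 ≡ 27; by Fermat, exponent reduces to 68 mod 42 = 26; 27^26 ≡ 21 (mod 43).
Mod 19: 32836 ≡ 4; by Fermat, exponent reduces to 68 mod 18 = 14; 4^14 ≡ 17 (mod 19).
Combine by CRT: x ≡ 3 (mod 59), x ≡ 21 (mod 43), x ≡ 17 (mod 19) ⇒ x ≡ 29562 (mod 48203).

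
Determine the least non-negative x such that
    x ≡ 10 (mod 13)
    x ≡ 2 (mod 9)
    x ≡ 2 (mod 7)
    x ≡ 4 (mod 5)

569

The moduli are pairwise coprime; N = 13·9·7·5 = 4095.
N/13 = 315; 315 ≡ 3 (mod 13); 3·9 ≡ 1, so inverse 9.
N/9 = 455; 455 ≡ 5 (mod 9); 5·2 ≡ 1, so inverse 2.
N/7 = 585; 585 ≡ 4 (mod 7); 4·2 ≡ 1, so inverse 2.
N/5 = 819; 819 ≡ 4 (mod 5); 4·4 ≡ 1, so inverse 4.
x ≡ 10·315·9 + 2·455·2 + 2·585·2 + 4·819·4 = 45614.
45614 mod 4095 = 569.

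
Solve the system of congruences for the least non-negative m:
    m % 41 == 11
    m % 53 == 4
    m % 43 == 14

50195

The moduli are pairwise coprime; N = 41·53·43 = 93439.
N/41 = 2279; 2279 ≡ 24 (mod 41); 24·12 ≡ 1, so inverse 12.
N/53 = 1763; 1763 ≡ 14 (mod 53); 14·19 ≡ 1, so inverse 19.
N/43 = 2173; 2173 ≡ 23 (mod 43); 23·15 ≡ 1, so inverse 15.
m ≡ 11·2279·12 + 4·1763·19 + 14·2173·15 = 891146.
891146 mod 93439 = 50195.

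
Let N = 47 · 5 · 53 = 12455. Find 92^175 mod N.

Mod 47: 92 ≡ 45; by Fermat, exponent reduces to 175 mod 46 = 37; 45^37 ≡ 19 (mod 47).
Mod 5: 92 ≡ 2; by Fermat, exponent reduces to 175 mod 4 = 3; 2^3 ≡ 3 (mod 5).
Mod 53: 92 ≡ 39; by Fermat, exponent reduces to 175 mod 52 = 19; 39^19 ≡ 27 (mod 53).
Combine by CRT: x ≡ 19 (mod 47), x ≡ 3 (mod 5), x ≡ 27 (mod 53) ⇒ x ≡ 4108 (mod 12455).

4108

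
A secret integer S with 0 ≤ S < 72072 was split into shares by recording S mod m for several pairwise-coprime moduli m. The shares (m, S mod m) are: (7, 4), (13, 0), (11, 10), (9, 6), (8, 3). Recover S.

53547

The moduli are pairwise coprime; N = 7·13·11·9·8 = 72072.
N/7 = 10296; 10296 ≡ 6 (mod 7); 6·6 ≡ 1, so inverse 6.
N/13 = 5544; 5544 ≡ 6 (mod 13); 6·11 ≡ 1, so inverse 11.
N/11 = 6552; 6552 ≡ 7 (mod 11); 7·8 ≡ 1, so inverse 8.
N/9 = 8008; 8008 ≡ 7 (mod 9); 7·4 ≡ 1, so inverse 4.
N/8 = 9009; 9009 ≡ 1 (mod 8), inverse 1.
S ≡ 4·10296·6 + 0·5544·11 + 10·6552·8 + 6·8008·4 + 3·9009·1 = 990483.
990483 mod 72072 = 53547.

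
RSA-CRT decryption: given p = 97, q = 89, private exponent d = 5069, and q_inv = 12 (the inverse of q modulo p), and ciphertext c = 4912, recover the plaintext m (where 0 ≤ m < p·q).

d_p = d mod (p−1) = 5069 mod 96 = 77; d_q = d mod (q−1) = 53.
m₁ = c^(d_p) mod p: c ≡ 62 (mod 97), and 62^77 mod 97 = 36.
m₂ = c^(d_q) mod q: c ≡ 17 (mod 89), and 17^53 mod 89 = 47.
h = q_inv·(m₁ − m₂) mod p = 12·(36 − 47) mod 97 = 62.
m = m₂ + h·q = 47 + 62·89 = 5565.

5565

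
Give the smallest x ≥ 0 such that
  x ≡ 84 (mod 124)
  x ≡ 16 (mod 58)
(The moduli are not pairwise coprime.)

gcd(124, 58) = 2 and 2 | (16 − 84), so the pair is consistent; merging gives x ≡ 828 (mod 3596), where 3596 = lcm(124, 58).
The solution is unique modulo lcm(124, 58) = 3596.

828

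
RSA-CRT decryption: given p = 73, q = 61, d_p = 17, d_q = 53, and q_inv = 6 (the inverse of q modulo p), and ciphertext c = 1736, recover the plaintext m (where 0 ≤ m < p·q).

3180

m₁ = c^(d_p) mod p: c ≡ 57 (mod 73), and 57^17 mod 73 = 41.
m₂ = c^(d_q) mod q: c ≡ 28 (mod 61), and 28^53 mod 61 = 8.
h = q_inv·(m₁ − m₂) mod p = 6·(41 − 8) mod 73 = 52.
m = m₂ + h·q = 8 + 52·61 = 3180.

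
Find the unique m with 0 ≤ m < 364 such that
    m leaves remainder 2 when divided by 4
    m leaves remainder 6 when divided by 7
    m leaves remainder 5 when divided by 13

174

The moduli are pairwise coprime; N = 4·7·13 = 364.
N/4 = 91; 91 ≡ 3 (mod 4); 3·3 ≡ 1, so inverse 3.
N/7 = 52; 52 ≡ 3 (mod 7); 3·5 ≡ 1, so inverse 5.
N/13 = 28; 28 ≡ 2 (mod 13); 2·7 ≡ 1, so inverse 7.
m ≡ 2·91·3 + 6·52·5 + 5·28·7 = 3086.
3086 mod 364 = 174.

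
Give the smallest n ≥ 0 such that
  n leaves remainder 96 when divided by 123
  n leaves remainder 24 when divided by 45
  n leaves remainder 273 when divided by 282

Combine the congruences pairwise.
gcd(123, 45) = 3 and 3 | (24 − 96), so the pair is consistent; merging gives n ≡ 834 (mod 1845), where 1845 = lcm(123, 45).
gcd(1845, 282) = 3 and 3 | (273 − 834), so the pair is consistent; merging gives n ≡ 109689 (mod 173430), where 173430 = lcm(1845, 282).
The solution is unique modulo lcm(123, 45, 282) = 173430.

109689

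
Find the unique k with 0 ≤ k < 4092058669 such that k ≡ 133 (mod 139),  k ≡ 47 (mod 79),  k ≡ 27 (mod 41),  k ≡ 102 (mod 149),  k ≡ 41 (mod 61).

From k ≡ 133 (mod 139) write k = 133 + 139t. Substituting into k ≡ 47 (mod 79) gives 139t ≡ 72 (mod 79), and since 60⁻¹ ≡ 54 (mod 79), t ≡ 17. Hence k ≡ 133 + 139·17 = 2496 (mod 10981).
From k ≡ 2496 (mod 10981) write k = 2496 + 10981t. Substituting into k ≡ 27 (mod 41) gives 10981t ≡ 32 (mod 41), and since 34⁻¹ ≡ 35 (mod 41), t ≡ 13. Hence k ≡ 2496 + 10981·13 = 145249 (mod 450221).
From k ≡ 145249 (mod 450221) write k = 145249 + 450221t. Substituting into k ≡ 102 (mod 149) gives 450221t ≡ 128 (mod 149), and since 92⁻¹ ≡ 115 (mod 149), t ≡ 118. Hence k ≡ 145249 + 450221·118 = 53271327 (mod 67082929).
From k ≡ 53271327 (mod 67082929) write k = 53271327 + 67082929t. Substituting into k ≡ 41 (mod 61) gives 67082929t ≡ 14 (mod 61), and since 9⁻¹ ≡ 34 (mod 61), t ≡ 49. Hence k ≡ 53271327 + 67082929·49 = 3340334848 (mod 4092058669).

3340334848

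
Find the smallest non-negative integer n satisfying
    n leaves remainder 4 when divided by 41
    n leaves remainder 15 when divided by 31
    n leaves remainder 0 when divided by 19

22800

The moduli are pairwise coprime; M = 41·31·19 = 24149.
M/41 = 589; 589 ≡ 15 (mod 41); 15·11 ≡ 1, so inverse 11.
M/31 = 779; 779 ≡ 4 (mod 31); 4·8 ≡ 1, so inverse 8.
M/19 = 1271; 1271 ≡ 17 (mod 19); 17·9 ≡ 1, so inverse 9.
n ≡ 4·589·11 + 15·779·8 + 0·1271·9 = 119396.
119396 mod 24149 = 22800.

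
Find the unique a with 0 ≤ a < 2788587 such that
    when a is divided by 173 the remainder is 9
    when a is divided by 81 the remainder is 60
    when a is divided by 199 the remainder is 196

The moduli are pairwise coprime; N = 173·81·199 = 2788587.
N/173 = 16119; 16119 ≡ 30 (mod 173); 30·75 ≡ 1, so inverse 75.
N/81 = 34427; 34427 ≡ 2 (mod 81); 2·41 ≡ 1, so inverse 41.
N/199 = 14013; 14013 ≡ 83 (mod 199); 83·12 ≡ 1, so inverse 12.
a ≡ 9·16119·75 + 60·34427·41 + 196·14013·12 = 128529321.
128529321 mod 2788587 = 254319.

254319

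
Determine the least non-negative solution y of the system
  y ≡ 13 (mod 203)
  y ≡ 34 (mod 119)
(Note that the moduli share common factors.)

gcd(203, 119) = 7 and 7 | (34 − 13), so the pair is consistent; merging gives y ≡ 2652 (mod 3451), where 3451 = lcm(203, 119).
The solution is unique modulo lcm(203, 119) = 3451.

2652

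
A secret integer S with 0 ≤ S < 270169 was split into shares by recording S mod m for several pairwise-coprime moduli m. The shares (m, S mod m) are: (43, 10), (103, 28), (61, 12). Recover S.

124452

From S ≡ 10 (mod 43) write S = 10 + 43t. Substituting into S ≡ 28 (mod 103) gives 43t ≡ 18 (mod 103), and since 43⁻¹ ≡ 12 (mod 103), t ≡ 10. Hence S ≡ 10 + 43·10 = 440 (mod 4429).
From S ≡ 440 (mod 4429) write S = 440 + 4429t. Substituting into S ≡ 12 (mod 61) gives 4429t ≡ 60 (mod 61), and since 37⁻¹ ≡ 33 (mod 61), t ≡ 28. Hence S ≡ 440 + 4429·28 = 124452 (mod 270169).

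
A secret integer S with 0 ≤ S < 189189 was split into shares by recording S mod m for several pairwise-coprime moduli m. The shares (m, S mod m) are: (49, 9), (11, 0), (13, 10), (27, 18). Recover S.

The moduli are pairwise coprime; N = 49·11·13·27 = 189189.
N/49 = 3861; 3861 ≡ 39 (mod 49); 39·44 ≡ 1, so inverse 44.
N/11 = 17199; 17199 ≡ 6 (mod 11); 6·2 ≡ 1, so inverse 2.
N/13 = 14553; 14553 ≡ 6 (mod 13); 6·11 ≡ 1, so inverse 11.
N/27 = 7007; 7007 ≡ 14 (mod 27); 14·2 ≡ 1, so inverse 2.
S ≡ 9·3861·44 + 0·17199·2 + 10·14553·11 + 18·7007·2 = 3382038.
3382038 mod 189189 = 165825.

165825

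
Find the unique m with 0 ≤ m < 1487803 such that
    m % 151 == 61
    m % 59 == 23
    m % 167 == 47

Combine the congruences pairwise.
From m ≡ 61 (mod 151) write m = 61 + 151t. Substituting into m ≡ 23 (mod 59) gives 151t ≡ 21 (mod 59), and since 33⁻¹ ≡ 34 (mod 59), t ≡ 6. Hence m ≡ 61 + 151·6 = 967 (mod 8909).
From m ≡ 967 (mod 8909) write m = 967 + 8909t. Substituting into m ≡ 47 (mod 167) gives 8909t ≡ 82 (mod 167), and since 58⁻¹ ≡ 72 (mod 167), t ≡ 59. Hence m ≡ 967 + 8909·59 = 526598 (mod 1487803).

526598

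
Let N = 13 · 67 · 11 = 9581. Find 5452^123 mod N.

8263

Mod 13: 5452 ≡ 5; by Fermat, exponent reduces to 123 mod 12 = 3; 5^3 ≡ 8 (mod 13).
Mod 67: 5452 ≡ 25; by Fermat, exponent reduces to 123 mod 66 = 57; 25^57 ≡ 22 (mod 67).
Mod 11: 5452 ≡ 7; by Fermat, exponent reduces to 123 mod 10 = 3; 7^3 ≡ 2 (mod 11).
Combine by CRT: x ≡ 8 (mod 13), x ≡ 22 (mod 67), x ≡ 2 (mod 11) ⇒ x ≡ 8263 (mod 9581).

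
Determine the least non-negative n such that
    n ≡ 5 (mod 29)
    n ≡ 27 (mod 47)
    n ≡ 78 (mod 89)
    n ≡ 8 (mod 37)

From n ≡ 5 (mod 29) write n = 5 + 29t. Substituting into n ≡ 27 (mod 47) gives 29t ≡ 22 (mod 47), and since 29⁻¹ ≡ 13 (mod 47), t ≡ 4. Hence n ≡ 5 + 29·4 = 121 (mod 1363).
From n ≡ 121 (mod 1363) write n = 121 + 1363t. Substituting into n ≡ 78 (mod 89) gives 1363t ≡ 46 (mod 89), and since 28⁻¹ ≡ 35 (mod 89), t ≡ 8. Hence n ≡ 121 + 1363·8 = 11025 (mod 121307).
From n ≡ 11025 (mod 121307) write n = 11025 + 121307t. Substituting into n ≡ 8 (mod 37) gives 121307t ≡ 9 (mod 37), and since 21⁻¹ ≡ 30 (mod 37), t ≡ 11. Hence n ≡ 11025 + 121307·11 = 1345402 (mod 4488359).

1345402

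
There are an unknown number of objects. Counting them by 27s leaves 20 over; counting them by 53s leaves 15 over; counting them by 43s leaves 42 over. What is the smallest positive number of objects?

Combine the congruences pairwise.
From N ≡ 20 (mod 27) write N = 20 + 27t. Substituting into N ≡ 15 (mod 53) gives 27t ≡ 48 (mod 53), and since 27⁻¹ ≡ 2 (mod 53), t ≡ 43. Hence N ≡ 20 + 27·43 = 1181 (mod 1431).
From N ≡ 1181 (mod 1431) write N = 1181 + 1431t. Substituting into N ≡ 42 (mod 43) gives 1431t ≡ 22 (mod 43), and since 12⁻¹ ≡ 18 (mod 43), t ≡ 9. Hence N ≡ 1181 + 1431·9 = 14060 (mod 61533).

14060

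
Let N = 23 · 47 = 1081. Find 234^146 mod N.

Mod 23: 234 ≡ 4; by Fermat, exponent reduces to 146 mod 22 = 14; 4^14 ≡ 18 (mod 23).
Mod 47: 234 ≡ 46; by Fermat, exponent reduces to 146 mod 46 = 8; 46^8 ≡ 1 (mod 47).
Combine by CRT: x ≡ 18 (mod 23), x ≡ 1 (mod 47) ⇒ x ≡ 800 (mod 1081).

800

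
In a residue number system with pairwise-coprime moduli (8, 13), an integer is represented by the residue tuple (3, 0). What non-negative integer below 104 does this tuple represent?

From x ≡ 3 (mod 8) write x = 3 + 8t. Substituting into x ≡ 0 (mod 13) gives 8t ≡ 10 (mod 13), and since 8⁻¹ ≡ 5 (mod 13), t ≡ 11. Hence x ≡ 3 + 8·11 = 91 (mod 104).

91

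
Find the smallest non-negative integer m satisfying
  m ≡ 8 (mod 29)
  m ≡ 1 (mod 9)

37

Combine the congruences pairwise.
From m ≡ 8 (mod 29) write m = 8 + 29t. Substituting into m ≡ 1 (mod 9) gives 29t ≡ 2 (mod 9), and since 2⁻¹ ≡ 5 (mod 9), t ≡ 1. Hence m ≡ 8 + 29·1 = 37 (mod 261).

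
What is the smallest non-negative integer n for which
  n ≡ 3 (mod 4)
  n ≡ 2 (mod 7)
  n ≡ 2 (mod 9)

191

The moduli are pairwise coprime; M = 4·7·9 = 252.
M/4 = 63; 63 ≡ 3 (mod 4); 3·3 ≡ 1, so inverse 3.
M/7 = 36; 36 ≡ 1 (mod 7), inverse 1.
M/9 = 28; 28 ≡ 1 (mod 9), inverse 1.
n ≡ 3·63·3 + 2·36·1 + 2·28·1 = 695.
695 mod 252 = 191.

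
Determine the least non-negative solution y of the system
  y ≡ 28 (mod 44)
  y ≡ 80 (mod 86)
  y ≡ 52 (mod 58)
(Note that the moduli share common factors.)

17452

gcd(44, 86) = 2 and 2 | (80 − 28), so the pair is consistent; merging gives y ≡ 424 (mod 1892), where 1892 = lcm(44, 86).
gcd(1892, 58) = 2 and 2 | (52 − 424), so the pair is consistent; merging gives y ≡ 17452 (mod 54868), where 54868 = lcm(1892, 58).
The solution is unique modulo lcm(44, 86, 58) = 54868.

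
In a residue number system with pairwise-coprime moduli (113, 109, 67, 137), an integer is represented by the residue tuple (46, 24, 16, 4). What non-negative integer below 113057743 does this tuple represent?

106018002

The moduli are pairwise coprime; N = 113·109·67·137 = 113057743.
N/113 = 1000511; 1000511 ≡ 9 (mod 113); 9·88 ≡ 1, so inverse 88.
N/109 = 1037227; 1037227 ≡ 92 (mod 109); 92·32 ≡ 1, so inverse 32.
N/67 = 1687429; 1687429 ≡ 34 (mod 67); 34·2 ≡ 1, so inverse 2.
N/137 = 825239; 825239 ≡ 88 (mod 137); 88·123 ≡ 1, so inverse 123.
x ≡ 46·1000511·88 + 24·1037227·32 + 16·1687429·2 + 4·825239·123 = 5306674180.
5306674180 mod 113057743 = 106018002.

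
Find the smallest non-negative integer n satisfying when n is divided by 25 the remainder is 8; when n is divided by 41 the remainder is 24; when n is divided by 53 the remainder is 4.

The moduli are pairwise coprime; M = 25·41·53 = 54325.
M/25 = 2173; 2173 ≡ 23 (mod 25); 23·12 ≡ 1, so inverse 12.
M/41 = 1325; 1325 ≡ 13 (mod 41); 13·19 ≡ 1, so inverse 19.
M/53 = 1025; 1025 ≡ 18 (mod 53); 18·3 ≡ 1, so inverse 3.
n ≡ 8·2173·12 + 24·1325·19 + 4·1025·3 = 825108.
825108 mod 54325 = 10233.

10233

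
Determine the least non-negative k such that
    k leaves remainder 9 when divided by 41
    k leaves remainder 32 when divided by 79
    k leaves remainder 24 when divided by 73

151791

The moduli are pairwise coprime; N = 41·79·73 = 236447.
N/41 = 5767; 5767 ≡ 27 (mod 41); 27·38 ≡ 1, so inverse 38.
N/79 = 2993; 2993 ≡ 70 (mod 79); 70·35 ≡ 1, so inverse 35.
N/73 = 3239; 3239 ≡ 27 (mod 73); 27·46 ≡ 1, so inverse 46.
k ≡ 9·5767·38 + 32·2993·35 + 24·3239·46 = 8900330.
8900330 mod 236447 = 151791.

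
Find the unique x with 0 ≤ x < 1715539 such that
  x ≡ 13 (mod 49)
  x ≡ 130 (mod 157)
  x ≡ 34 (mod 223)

146768

From x ≡ 13 (mod 49) write x = 13 + 49t. Substituting into x ≡ 130 (mod 157) gives 49t ≡ 117 (mod 157), and since 49⁻¹ ≡ 141 (mod 157), t ≡ 12. Hence x ≡ 13 + 49·12 = 601 (mod 7693).
From x ≡ 601 (mod 7693) write x = 601 + 7693t. Substituting into x ≡ 34 (mod 223) gives 7693t ≡ 102 (mod 223), and since 111⁻¹ ≡ 221 (mod 223), t ≡ 19. Hence x ≡ 601 + 7693·19 = 146768 (mod 1715539).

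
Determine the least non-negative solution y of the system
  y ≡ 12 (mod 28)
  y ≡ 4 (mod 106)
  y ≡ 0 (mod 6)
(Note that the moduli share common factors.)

852

gcd(28, 106) = 2 and 2 | (4 − 12), so the pair is consistent; merging gives y ≡ 852 (mod 1484), where 1484 = lcm(28, 106).
gcd(1484, 6) = 2 and 2 | (0 − 852), so the pair is consistent; merging gives y ≡ 852 (mod 4452), where 4452 = lcm(1484, 6).
The solution is unique modulo lcm(28, 106, 6) = 4452.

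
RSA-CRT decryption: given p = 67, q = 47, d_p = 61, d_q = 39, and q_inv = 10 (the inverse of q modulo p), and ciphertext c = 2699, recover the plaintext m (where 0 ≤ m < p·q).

m₁ = c^(d_p) mod p: c ≡ 19 (mod 67), and 19^61 mod 67 = 10.
m₂ = c^(d_q) mod q: c ≡ 20 (mod 47), and 20^39 mod 47 = 38.
h = q_inv·(m₁ − m₂) mod p = 10·(10 − 38) mod 67 = 55.
m = m₂ + h·q = 38 + 55·47 = 2623.

2623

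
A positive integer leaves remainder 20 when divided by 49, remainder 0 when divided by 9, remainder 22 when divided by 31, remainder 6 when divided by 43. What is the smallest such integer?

The moduli are pairwise coprime; N = 49·9·31·43 = 587853.
N/49 = 11997; 11997 ≡ 41 (mod 49); 41·6 ≡ 1, so inverse 6.
N/9 = 65317; 65317 ≡ 4 (mod 9); 4·7 ≡ 1, so inverse 7.
N/31 = 18963; 18963 ≡ 22 (mod 31); 22·24 ≡ 1, so inverse 24.
N/43 = 13671; 13671 ≡ 40 (mod 43); 40·14 ≡ 1, so inverse 14.
x ≡ 20·11997·6 + 0·65317·7 + 22·18963·24 + 6·13671·14 = 12600468.
12600468 mod 587853 = 255555.

255555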